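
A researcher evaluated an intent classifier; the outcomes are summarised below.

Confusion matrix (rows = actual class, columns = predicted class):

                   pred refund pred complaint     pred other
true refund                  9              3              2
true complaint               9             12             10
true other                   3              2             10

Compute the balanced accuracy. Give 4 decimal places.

0.5655

Balanced accuracy = mean of per-class recall.
  refund: recall = 9/14 = 0.64286
  complaint: recall = 12/31 = 0.38710
  other: recall = 10/15 = 0.66667
Mean = (0.64286 + 0.38710 + 0.66667) / 3 = 0.5655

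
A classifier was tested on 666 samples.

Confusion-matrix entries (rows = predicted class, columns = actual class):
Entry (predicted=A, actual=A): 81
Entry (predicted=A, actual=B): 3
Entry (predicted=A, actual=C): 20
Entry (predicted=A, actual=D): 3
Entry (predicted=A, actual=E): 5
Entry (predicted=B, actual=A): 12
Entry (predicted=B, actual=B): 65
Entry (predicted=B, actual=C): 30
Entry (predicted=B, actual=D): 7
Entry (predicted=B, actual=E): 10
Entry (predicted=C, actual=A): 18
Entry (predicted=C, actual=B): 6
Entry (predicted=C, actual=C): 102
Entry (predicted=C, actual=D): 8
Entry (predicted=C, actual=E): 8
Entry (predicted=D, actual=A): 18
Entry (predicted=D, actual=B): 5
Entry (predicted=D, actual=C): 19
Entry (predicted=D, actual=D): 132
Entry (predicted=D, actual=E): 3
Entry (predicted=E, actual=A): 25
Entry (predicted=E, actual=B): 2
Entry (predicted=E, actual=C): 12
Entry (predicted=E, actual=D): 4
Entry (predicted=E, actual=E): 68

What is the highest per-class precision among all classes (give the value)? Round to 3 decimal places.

Per-class precision (TP/(TP+FP)):
  A: TP=81, FP=3+20+3+5=31 → 81/112 = 0.7232
  B: TP=65, FP=12+30+7+10=59 → 65/124 = 0.5242
  C: TP=102, FP=18+6+8+8=40 → 102/142 = 0.7183
  D: TP=132, FP=18+5+19+3=45 → 132/177 = 0.7458
  E: TP=68, FP=25+2+12+4=43 → 68/111 = 0.6126
Highest is class 'D' with precision = 0.746.

0.746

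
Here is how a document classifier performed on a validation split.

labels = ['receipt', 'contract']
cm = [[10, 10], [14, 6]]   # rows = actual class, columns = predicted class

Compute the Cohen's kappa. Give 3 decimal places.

-0.200

Observed agreement pₒ = trace/N = 16/40 = 0.4000
Expected agreement pₑ = Σ (rowᵢ·colᵢ)/N² = (20·24 + 20·16)/40² = 0.5000
κ = (pₒ − pₑ)/(1 − pₑ) = (0.4000 − 0.5000)/(1 − 0.5000) = -0.200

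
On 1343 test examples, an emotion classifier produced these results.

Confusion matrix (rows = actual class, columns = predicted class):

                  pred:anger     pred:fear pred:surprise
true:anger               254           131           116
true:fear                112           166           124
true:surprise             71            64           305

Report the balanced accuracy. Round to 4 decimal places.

0.5377

Balanced accuracy = mean of per-class recall.
  anger: recall = 254/501 = 0.50699
  fear: recall = 166/402 = 0.41294
  surprise: recall = 305/440 = 0.69318
Mean = (0.50699 + 0.41294 + 0.69318) / 3 = 0.5377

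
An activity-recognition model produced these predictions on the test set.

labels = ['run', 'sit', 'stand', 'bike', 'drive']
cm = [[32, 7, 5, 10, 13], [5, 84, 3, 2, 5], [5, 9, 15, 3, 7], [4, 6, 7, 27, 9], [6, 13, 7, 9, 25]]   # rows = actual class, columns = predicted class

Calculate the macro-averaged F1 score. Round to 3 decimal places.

Per-class F1 score (2·TP/(2·TP+FP+FN)):
  run: TP=32, FP=5+5+4+6=20, FN=7+5+10+13=35 → 64/119 = 0.5378
  sit: TP=84, FP=7+9+6+13=35, FN=5+3+2+5=15 → 168/218 = 0.7706
  stand: TP=15, FP=5+3+7+7=22, FN=5+9+3+7=24 → 30/76 = 0.3947
  bike: TP=27, FP=10+2+3+9=24, FN=4+6+7+9=26 → 54/104 = 0.5192
  drive: TP=25, FP=13+5+7+9=34, FN=6+13+7+9=35 → 50/119 = 0.4202
Macro-F1 score = mean = (0.5378 + 0.7706 + 0.3947 + 0.5192 + 0.4202) / 5 = 0.529

0.529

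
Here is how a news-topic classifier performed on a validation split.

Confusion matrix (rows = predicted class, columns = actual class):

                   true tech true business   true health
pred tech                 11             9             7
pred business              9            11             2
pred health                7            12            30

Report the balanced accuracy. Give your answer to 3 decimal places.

0.507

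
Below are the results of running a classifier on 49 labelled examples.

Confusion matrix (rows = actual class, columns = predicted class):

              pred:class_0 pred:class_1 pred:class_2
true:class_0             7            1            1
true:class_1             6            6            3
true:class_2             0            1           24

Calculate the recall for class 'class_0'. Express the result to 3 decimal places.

Take TP from the diagonal, FP from the rest of the 'class_0' prediction marginal, FN from the rest of the 'class_0' actual marginal.
recall = TP/(TP+FN).
class_0: TP=7, FN=1+1=2 → 7/9 = 0.7778

0.778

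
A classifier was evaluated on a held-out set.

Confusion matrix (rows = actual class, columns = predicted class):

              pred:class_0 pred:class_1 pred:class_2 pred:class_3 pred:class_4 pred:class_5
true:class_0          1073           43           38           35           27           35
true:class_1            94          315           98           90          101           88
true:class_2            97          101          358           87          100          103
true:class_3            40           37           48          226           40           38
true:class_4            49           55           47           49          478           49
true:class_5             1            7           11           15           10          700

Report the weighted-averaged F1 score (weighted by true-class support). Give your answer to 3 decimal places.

Per-class F1 score (2·TP/(2·TP+FP+FN)):
  class_0: TP=1073, FP=94+97+40+49+1=281, FN=43+38+35+27+35=178 → 2146/2605 = 0.8238
  class_1: TP=315, FP=43+101+37+55+7=243, FN=94+98+90+101+88=471 → 630/1344 = 0.4688
  class_2: TP=358, FP=38+98+48+47+11=242, FN=97+101+87+100+103=488 → 716/1446 = 0.4952
  class_3: TP=226, FP=35+90+87+49+15=276, FN=40+37+48+40+38=203 → 452/931 = 0.4855
  class_4: TP=478, FP=27+101+100+40+10=278, FN=49+55+47+49+49=249 → 956/1483 = 0.6446
  class_5: TP=700, FP=35+88+103+38+49=313, FN=1+7+11+15+10=44 → 1400/1757 = 0.7968
Weighted-F1 score = Σ (supportᵢ/N)·F1 scoreᵢ with N=4783: (1251/4783)·0.8238 + (786/4783)·0.4688 + (846/4783)·0.4952 + (429/4783)·0.4855 + (727/4783)·0.6446 + (744/4783)·0.7968 = 0.646

0.646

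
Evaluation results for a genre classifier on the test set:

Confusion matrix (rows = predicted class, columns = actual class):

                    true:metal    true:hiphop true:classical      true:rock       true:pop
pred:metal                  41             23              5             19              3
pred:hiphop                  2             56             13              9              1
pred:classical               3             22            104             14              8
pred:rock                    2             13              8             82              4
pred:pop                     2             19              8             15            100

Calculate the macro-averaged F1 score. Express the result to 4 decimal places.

Per-class F1 score (2·TP/(2·TP+FP+FN)):
  metal: TP=41, FP=23+5+19+3=50, FN=2+3+2+2=9 → 82/141 = 0.58156
  hiphop: TP=56, FP=2+13+9+1=25, FN=23+22+13+19=77 → 112/214 = 0.52336
  classical: TP=104, FP=3+22+14+8=47, FN=5+13+8+8=34 → 208/289 = 0.71972
  rock: TP=82, FP=2+13+8+4=27, FN=19+9+14+15=57 → 164/248 = 0.66129
  pop: TP=100, FP=2+19+8+15=44, FN=3+1+8+4=16 → 200/260 = 0.76923
Macro-F1 score = mean = (0.58156 + 0.52336 + 0.71972 + 0.66129 + 0.76923) / 5 = 0.6510

0.6510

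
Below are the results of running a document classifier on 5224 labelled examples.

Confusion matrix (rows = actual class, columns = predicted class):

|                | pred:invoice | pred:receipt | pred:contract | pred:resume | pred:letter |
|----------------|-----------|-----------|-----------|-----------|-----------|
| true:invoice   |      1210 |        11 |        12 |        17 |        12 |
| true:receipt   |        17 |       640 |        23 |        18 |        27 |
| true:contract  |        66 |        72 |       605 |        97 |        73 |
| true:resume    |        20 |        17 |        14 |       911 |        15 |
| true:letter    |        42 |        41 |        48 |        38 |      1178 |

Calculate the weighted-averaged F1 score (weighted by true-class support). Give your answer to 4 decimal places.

Per-class F1 score (2·TP/(2·TP+FP+FN)):
  invoice: TP=1210, FP=17+66+20+42=145, FN=11+12+17+12=52 → 2420/2617 = 0.92472
  receipt: TP=640, FP=11+72+17+41=141, FN=17+23+18+27=85 → 1280/1506 = 0.84993
  contract: TP=605, FP=12+23+14+48=97, FN=66+72+97+73=308 → 1210/1615 = 0.74923
  resume: TP=911, FP=17+18+97+38=170, FN=20+17+14+15=66 → 1822/2058 = 0.88533
  letter: TP=1178, FP=12+27+73+15=127, FN=42+41+48+38=169 → 2356/2652 = 0.88839
Weighted-F1 score = Σ (supportᵢ/N)·F1 scoreᵢ with N=5224: (1262/5224)·0.92472 + (725/5224)·0.84993 + (913/5224)·0.74923 + (977/5224)·0.88533 + (1347/5224)·0.88839 = 0.8669

0.8669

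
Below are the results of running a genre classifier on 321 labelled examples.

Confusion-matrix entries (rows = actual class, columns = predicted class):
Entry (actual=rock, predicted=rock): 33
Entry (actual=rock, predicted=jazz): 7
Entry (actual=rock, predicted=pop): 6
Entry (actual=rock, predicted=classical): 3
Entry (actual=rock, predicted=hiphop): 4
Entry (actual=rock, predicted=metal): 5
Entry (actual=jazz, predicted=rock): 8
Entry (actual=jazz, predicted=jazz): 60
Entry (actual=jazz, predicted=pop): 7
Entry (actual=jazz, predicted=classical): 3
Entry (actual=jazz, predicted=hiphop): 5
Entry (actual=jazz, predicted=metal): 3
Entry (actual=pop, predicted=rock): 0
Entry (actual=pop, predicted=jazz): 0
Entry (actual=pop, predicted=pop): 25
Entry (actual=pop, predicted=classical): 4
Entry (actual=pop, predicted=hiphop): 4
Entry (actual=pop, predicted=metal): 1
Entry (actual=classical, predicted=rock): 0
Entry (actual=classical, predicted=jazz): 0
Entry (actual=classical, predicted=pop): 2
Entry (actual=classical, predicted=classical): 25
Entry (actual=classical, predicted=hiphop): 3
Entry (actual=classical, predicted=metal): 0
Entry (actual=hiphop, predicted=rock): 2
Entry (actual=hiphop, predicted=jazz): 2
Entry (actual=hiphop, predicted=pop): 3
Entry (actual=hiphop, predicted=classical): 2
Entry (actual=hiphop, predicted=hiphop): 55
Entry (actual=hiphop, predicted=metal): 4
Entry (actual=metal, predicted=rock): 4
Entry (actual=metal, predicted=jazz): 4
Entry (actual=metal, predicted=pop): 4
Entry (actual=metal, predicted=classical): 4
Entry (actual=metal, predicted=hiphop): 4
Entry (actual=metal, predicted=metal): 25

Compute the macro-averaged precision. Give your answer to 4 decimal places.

0.6762

Per-class precision (TP/(TP+FP)):
  rock: TP=33, FP=8+0+0+2+4=14 → 33/47 = 0.70213
  jazz: TP=60, FP=7+0+0+2+4=13 → 60/73 = 0.82192
  pop: TP=25, FP=6+7+2+3+4=22 → 25/47 = 0.53191
  classical: TP=25, FP=3+3+4+2+4=16 → 25/41 = 0.60976
  hiphop: TP=55, FP=4+5+4+3+4=20 → 55/75 = 0.73333
  metal: TP=25, FP=5+3+1+0+4=13 → 25/38 = 0.65789
Macro-precision = mean = (0.70213 + 0.82192 + 0.53191 + 0.60976 + 0.73333 + 0.65789) / 6 = 0.6762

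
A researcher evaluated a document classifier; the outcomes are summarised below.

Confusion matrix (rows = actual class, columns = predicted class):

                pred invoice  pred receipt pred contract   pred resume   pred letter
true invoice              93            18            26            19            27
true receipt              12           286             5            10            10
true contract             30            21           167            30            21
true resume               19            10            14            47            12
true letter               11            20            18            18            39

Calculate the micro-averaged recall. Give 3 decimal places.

Micro-averaging pools counts across classes: ΣTP=632, ΣFP=351, ΣFN=351.
Micro-recall = TP/(TP+FN) on pooled counts = 0.643 (equals overall accuracy in single-label multiclass).

0.643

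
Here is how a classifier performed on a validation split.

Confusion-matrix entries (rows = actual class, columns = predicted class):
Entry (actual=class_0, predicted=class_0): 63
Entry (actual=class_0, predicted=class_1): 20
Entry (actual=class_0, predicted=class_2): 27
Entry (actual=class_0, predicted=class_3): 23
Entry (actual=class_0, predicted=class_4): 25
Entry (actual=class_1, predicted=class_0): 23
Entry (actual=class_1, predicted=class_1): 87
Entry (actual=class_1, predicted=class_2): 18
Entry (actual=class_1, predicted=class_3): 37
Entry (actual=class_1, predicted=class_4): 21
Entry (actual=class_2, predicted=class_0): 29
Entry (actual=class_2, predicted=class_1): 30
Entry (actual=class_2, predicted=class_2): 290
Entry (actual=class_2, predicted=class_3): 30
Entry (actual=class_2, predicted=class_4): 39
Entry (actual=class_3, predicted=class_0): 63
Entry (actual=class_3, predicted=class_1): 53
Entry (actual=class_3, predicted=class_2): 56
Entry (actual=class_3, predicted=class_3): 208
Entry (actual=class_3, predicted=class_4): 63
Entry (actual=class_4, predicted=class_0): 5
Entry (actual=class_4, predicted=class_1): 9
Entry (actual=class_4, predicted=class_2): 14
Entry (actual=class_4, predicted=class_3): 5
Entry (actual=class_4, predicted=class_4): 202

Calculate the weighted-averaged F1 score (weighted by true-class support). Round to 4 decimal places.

Per-class F1 score (2·TP/(2·TP+FP+FN)):
  class_0: TP=63, FP=23+29+63+5=120, FN=20+27+23+25=95 → 126/341 = 0.36950
  class_1: TP=87, FP=20+30+53+9=112, FN=23+18+37+21=99 → 174/385 = 0.45195
  class_2: TP=290, FP=27+18+56+14=115, FN=29+30+30+39=128 → 580/823 = 0.70474
  class_3: TP=208, FP=23+37+30+5=95, FN=63+53+56+63=235 → 416/746 = 0.55764
  class_4: TP=202, FP=25+21+39+63=148, FN=5+9+14+5=33 → 404/585 = 0.69060
Weighted-F1 score = Σ (supportᵢ/N)·F1 scoreᵢ with N=1440: (158/1440)·0.36950 + (186/1440)·0.45195 + (418/1440)·0.70474 + (443/1440)·0.55764 + (235/1440)·0.69060 = 0.5877

0.5877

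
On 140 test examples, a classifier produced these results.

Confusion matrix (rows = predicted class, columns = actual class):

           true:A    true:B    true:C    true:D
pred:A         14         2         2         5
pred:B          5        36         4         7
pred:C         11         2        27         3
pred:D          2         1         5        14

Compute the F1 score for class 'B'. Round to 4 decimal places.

One-vs-rest for 'B': TP = diagonal; FP = other classes predicted 'B'; FN = 'B' predicted as other.
F1 score = 2·TP/(2·TP+FP+FN).
B: TP=36, FP=5+4+7=16, FN=2+2+1=5 → 72/93 = 0.77419

0.7742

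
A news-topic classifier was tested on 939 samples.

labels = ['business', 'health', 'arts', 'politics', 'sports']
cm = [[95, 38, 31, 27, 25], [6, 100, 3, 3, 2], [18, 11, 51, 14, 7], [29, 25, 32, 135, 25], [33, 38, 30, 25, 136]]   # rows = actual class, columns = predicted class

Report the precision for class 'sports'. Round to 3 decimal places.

0.697

One-vs-rest for 'sports': TP = diagonal; FP = other classes predicted 'sports'; FN = 'sports' predicted as other.
precision = TP/(TP+FP).
sports: TP=136, FP=25+2+7+25=59 → 136/195 = 0.6974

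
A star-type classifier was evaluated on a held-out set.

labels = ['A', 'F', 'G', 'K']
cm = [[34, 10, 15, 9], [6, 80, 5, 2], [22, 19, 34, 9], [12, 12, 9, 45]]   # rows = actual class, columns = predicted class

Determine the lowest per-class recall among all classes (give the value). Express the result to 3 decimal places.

Per-class recall (TP/(TP+FN)):
  A: TP=34, FN=10+15+9=34 → 34/68 = 0.5000
  F: TP=80, FN=6+5+2=13 → 80/93 = 0.8602
  G: TP=34, FN=22+19+9=50 → 34/84 = 0.4048
  K: TP=45, FN=12+12+9=33 → 45/78 = 0.5769
Lowest is class 'G' with recall = 0.405.

0.405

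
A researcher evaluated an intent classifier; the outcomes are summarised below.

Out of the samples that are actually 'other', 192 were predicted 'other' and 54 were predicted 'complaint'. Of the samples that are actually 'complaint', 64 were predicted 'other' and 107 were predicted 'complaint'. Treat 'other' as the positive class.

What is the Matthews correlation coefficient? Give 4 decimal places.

0.4104

MCC = (TP·TN − FP·FN) / √((TP+FP)(TP+FN)(TN+FP)(TN+FN))
Numerator = 192·107 − 64·54 = 17088
Denominator = √(256·246·171·161) = √1733792256 = 41638.8311
MCC = 17088 / 41638.8311 = 0.4104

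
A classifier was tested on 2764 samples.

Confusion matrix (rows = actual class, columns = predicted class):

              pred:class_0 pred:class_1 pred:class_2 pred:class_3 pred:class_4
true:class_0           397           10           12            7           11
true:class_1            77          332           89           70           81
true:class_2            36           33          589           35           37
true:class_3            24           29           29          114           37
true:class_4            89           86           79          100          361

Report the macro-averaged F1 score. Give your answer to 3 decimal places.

0.618

Per-class F1 score (2·TP/(2·TP+FP+FN)):
  class_0: TP=397, FP=77+36+24+89=226, FN=10+12+7+11=40 → 794/1060 = 0.7491
  class_1: TP=332, FP=10+33+29+86=158, FN=77+89+70+81=317 → 664/1139 = 0.5830
  class_2: TP=589, FP=12+89+29+79=209, FN=36+33+35+37=141 → 1178/1528 = 0.7709
  class_3: TP=114, FP=7+70+35+100=212, FN=24+29+29+37=119 → 228/559 = 0.4079
  class_4: TP=361, FP=11+81+37+37=166, FN=89+86+79+100=354 → 722/1242 = 0.5813
Macro-F1 score = mean = (0.7491 + 0.5830 + 0.7709 + 0.4079 + 0.5813) / 5 = 0.618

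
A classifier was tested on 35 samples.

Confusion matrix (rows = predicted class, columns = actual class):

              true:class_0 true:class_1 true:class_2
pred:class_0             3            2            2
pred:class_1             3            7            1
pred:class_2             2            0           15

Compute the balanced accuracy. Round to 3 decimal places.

0.662

Balanced accuracy = mean of per-class recall.
  class_0: recall = 3/8 = 0.3750
  class_1: recall = 7/9 = 0.7778
  class_2: recall = 15/18 = 0.8333
Mean = (0.3750 + 0.7778 + 0.8333) / 3 = 0.662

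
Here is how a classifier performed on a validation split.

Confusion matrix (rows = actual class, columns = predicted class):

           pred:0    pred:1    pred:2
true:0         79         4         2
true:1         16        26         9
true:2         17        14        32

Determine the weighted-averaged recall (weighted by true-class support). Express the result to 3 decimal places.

Per-class recall (TP/(TP+FN)):
  0: TP=79, FN=4+2=6 → 79/85 = 0.9294
  1: TP=26, FN=16+9=25 → 26/51 = 0.5098
  2: TP=32, FN=17+14=31 → 32/63 = 0.5079
Weighted-recall = Σ (supportᵢ/N)·recallᵢ with N=199: (85/199)·0.9294 + (51/199)·0.5098 + (63/199)·0.5079 = 0.688

0.688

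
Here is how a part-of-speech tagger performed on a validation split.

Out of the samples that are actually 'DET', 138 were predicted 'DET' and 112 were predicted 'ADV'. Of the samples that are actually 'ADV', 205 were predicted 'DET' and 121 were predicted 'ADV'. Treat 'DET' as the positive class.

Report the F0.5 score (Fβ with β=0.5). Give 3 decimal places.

0.425

Fβ = (1+β²)·TP / ((1+β²)·TP + β²·FN + FP), with β²=1/4
= 1.25·138 / (1.25·138 + 0.25·112 + 205) = 0.425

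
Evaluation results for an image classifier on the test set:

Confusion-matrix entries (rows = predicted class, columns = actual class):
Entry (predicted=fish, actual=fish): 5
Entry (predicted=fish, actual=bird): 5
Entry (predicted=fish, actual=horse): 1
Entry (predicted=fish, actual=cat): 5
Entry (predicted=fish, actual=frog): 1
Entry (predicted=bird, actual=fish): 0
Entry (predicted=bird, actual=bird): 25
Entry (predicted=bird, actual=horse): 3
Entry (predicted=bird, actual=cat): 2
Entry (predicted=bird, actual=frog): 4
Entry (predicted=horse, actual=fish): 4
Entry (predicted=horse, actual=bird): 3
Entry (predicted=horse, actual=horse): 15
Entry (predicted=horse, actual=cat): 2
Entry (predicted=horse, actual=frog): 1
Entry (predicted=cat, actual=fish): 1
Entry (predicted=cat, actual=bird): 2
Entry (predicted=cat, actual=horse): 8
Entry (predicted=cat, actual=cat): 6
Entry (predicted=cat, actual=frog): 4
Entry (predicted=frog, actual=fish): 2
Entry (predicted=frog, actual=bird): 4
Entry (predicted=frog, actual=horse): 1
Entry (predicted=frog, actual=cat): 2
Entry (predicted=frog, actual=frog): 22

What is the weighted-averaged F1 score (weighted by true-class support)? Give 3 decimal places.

0.581

Per-class F1 score (2·TP/(2·TP+FP+FN)):
  fish: TP=5, FP=5+1+5+1=12, FN=0+4+1+2=7 → 10/29 = 0.3448
  bird: TP=25, FP=0+3+2+4=9, FN=5+3+2+4=14 → 50/73 = 0.6849
  horse: TP=15, FP=4+3+2+1=10, FN=1+3+8+1=13 → 30/53 = 0.5660
  cat: TP=6, FP=1+2+8+4=15, FN=5+2+2+2=11 → 12/38 = 0.3158
  frog: TP=22, FP=2+4+1+2=9, FN=1+4+1+4=10 → 44/63 = 0.6984
Weighted-F1 score = Σ (supportᵢ/N)·F1 scoreᵢ with N=128: (12/128)·0.3448 + (39/128)·0.6849 + (28/128)·0.5660 + (17/128)·0.3158 + (32/128)·0.6984 = 0.581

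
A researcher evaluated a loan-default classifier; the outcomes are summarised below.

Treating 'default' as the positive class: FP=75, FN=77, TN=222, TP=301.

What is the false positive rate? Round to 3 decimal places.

FPR = FP/(FP+TN) = 75/(75+222) = 0.253

0.253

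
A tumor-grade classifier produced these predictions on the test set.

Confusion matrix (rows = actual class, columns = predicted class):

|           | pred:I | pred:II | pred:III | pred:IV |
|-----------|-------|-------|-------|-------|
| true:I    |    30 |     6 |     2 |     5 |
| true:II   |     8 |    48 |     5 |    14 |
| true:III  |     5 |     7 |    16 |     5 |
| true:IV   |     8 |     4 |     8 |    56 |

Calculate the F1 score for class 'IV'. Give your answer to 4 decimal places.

0.7179

F1 score = 2·TP/(2·TP+FP+FN).
IV: TP=56, FP=5+14+5=24, FN=8+4+8=20 → 112/156 = 0.71795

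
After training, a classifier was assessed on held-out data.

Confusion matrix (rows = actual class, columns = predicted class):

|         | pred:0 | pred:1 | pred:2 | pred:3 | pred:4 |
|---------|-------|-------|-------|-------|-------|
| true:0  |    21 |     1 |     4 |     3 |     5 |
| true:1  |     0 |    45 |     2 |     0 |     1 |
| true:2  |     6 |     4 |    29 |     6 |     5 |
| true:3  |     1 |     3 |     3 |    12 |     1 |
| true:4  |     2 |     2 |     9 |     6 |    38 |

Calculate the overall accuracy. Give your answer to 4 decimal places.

Accuracy = trace / total = (21+45+29+12+38=145) / 209 = 145/209 = 0.6938

0.6938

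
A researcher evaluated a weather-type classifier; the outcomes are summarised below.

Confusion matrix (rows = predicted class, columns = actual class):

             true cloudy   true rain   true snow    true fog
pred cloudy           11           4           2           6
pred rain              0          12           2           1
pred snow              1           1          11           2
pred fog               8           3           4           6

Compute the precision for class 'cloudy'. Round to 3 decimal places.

0.478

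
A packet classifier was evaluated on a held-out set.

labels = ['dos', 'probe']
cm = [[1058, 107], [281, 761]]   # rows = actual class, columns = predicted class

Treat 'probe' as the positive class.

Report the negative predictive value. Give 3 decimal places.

0.790

NPV = TN/(TN+FN) = 1058/(1058+281) = 0.790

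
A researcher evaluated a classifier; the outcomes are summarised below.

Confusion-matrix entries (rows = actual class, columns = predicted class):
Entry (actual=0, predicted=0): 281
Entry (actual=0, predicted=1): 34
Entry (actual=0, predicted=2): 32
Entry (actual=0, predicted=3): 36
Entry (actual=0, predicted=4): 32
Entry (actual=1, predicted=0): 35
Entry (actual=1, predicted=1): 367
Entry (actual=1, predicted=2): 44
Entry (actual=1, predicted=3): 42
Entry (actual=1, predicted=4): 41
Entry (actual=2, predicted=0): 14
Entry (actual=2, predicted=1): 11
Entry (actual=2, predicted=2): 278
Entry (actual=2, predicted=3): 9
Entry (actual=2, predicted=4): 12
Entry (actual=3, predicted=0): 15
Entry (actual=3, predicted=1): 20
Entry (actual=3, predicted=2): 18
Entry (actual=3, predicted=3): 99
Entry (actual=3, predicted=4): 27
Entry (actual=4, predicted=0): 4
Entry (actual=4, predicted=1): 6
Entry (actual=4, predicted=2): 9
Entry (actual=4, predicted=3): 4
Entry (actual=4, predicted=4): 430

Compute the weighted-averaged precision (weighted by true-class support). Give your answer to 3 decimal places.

Per-class precision (TP/(TP+FP)):
  0: TP=281, FP=35+14+15+4=68 → 281/349 = 0.8052
  1: TP=367, FP=34+11+20+6=71 → 367/438 = 0.8379
  2: TP=278, FP=32+44+18+9=103 → 278/381 = 0.7297
  3: TP=99, FP=36+42+9+4=91 → 99/190 = 0.5211
  4: TP=430, FP=32+41+12+27=112 → 430/542 = 0.7934
Weighted-precision = Σ (supportᵢ/N)·precisionᵢ with N=1900: (415/1900)·0.8052 + (529/1900)·0.8379 + (324/1900)·0.7297 + (179/1900)·0.5211 + (453/1900)·0.7934 = 0.772

0.772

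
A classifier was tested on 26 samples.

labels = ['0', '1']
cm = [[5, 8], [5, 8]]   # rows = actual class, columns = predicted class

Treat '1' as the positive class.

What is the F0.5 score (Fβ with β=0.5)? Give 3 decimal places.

Fβ = (1+β²)·TP / ((1+β²)·TP + β²·FN + FP), with β²=1/4
= 1.25·8 / (1.25·8 + 0.25·5 + 8) = 0.519

0.519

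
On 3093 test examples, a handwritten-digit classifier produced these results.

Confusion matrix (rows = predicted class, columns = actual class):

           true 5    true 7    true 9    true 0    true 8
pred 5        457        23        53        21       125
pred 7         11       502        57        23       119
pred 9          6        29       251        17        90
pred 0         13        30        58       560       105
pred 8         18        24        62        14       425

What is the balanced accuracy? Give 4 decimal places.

0.7252

Balanced accuracy = mean of per-class recall.
  5: recall = 457/505 = 0.90495
  7: recall = 502/608 = 0.82566
  9: recall = 251/481 = 0.52183
  0: recall = 560/635 = 0.88189
  8: recall = 425/864 = 0.49190
Mean = (0.90495 + 0.82566 + 0.52183 + 0.88189 + 0.49190) / 5 = 0.7252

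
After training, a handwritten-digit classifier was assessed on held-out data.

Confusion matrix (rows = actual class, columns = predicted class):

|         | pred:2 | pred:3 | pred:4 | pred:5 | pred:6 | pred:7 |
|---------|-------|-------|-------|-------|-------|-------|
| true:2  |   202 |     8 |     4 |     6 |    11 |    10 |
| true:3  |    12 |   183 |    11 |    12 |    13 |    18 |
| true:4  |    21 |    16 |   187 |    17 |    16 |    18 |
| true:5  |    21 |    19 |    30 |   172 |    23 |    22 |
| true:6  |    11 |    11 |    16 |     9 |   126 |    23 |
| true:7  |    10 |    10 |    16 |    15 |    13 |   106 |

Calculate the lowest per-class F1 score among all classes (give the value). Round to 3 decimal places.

0.578

Per-class F1 score (2·TP/(2·TP+FP+FN)):
  2: TP=202, FP=12+21+21+11+10=75, FN=8+4+6+11+10=39 → 404/518 = 0.7799
  3: TP=183, FP=8+16+19+11+10=64, FN=12+11+12+13+18=66 → 366/496 = 0.7379
  4: TP=187, FP=4+11+30+16+16=77, FN=21+16+17+16+18=88 → 374/539 = 0.6939
  5: TP=172, FP=6+12+17+9+15=59, FN=21+19+30+23+22=115 → 344/518 = 0.6641
  6: TP=126, FP=11+13+16+23+13=76, FN=11+11+16+9+23=70 → 252/398 = 0.6332
  7: TP=106, FP=10+18+18+22+23=91, FN=10+10+16+15+13=64 → 212/367 = 0.5777
Lowest is class '7' with F1 score = 0.578.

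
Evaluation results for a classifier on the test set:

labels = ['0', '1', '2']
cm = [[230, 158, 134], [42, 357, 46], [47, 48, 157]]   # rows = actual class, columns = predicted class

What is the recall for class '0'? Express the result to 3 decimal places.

One-vs-rest for '0': TP = diagonal; FP = other classes predicted '0'; FN = '0' predicted as other.
recall = TP/(TP+FN).
0: TP=230, FN=158+134=292 → 230/522 = 0.4406

0.441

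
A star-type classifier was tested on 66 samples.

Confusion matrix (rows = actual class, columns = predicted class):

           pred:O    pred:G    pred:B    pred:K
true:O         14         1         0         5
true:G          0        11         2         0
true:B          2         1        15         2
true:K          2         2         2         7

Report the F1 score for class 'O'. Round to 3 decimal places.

0.737

F1 score = 2·TP/(2·TP+FP+FN).
O: TP=14, FP=0+2+2=4, FN=1+0+5=6 → 28/38 = 0.7368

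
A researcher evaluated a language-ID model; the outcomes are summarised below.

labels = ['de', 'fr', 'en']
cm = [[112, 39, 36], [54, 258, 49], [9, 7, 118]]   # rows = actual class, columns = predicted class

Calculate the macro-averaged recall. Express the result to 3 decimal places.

Per-class recall (TP/(TP+FN)):
  de: TP=112, FN=39+36=75 → 112/187 = 0.5989
  fr: TP=258, FN=54+49=103 → 258/361 = 0.7147
  en: TP=118, FN=9+7=16 → 118/134 = 0.8806
Macro-recall = mean = (0.5989 + 0.7147 + 0.8806) / 3 = 0.731

0.731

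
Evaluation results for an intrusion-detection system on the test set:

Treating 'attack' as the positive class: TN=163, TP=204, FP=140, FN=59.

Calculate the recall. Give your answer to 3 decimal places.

0.776

Recall = TP/(TP+FN) = 204/(204+59) = 204/263 = 0.776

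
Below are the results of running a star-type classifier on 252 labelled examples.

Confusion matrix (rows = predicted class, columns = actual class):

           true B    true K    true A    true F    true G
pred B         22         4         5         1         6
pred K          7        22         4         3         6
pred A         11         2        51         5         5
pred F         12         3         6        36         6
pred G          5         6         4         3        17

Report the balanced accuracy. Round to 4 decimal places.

0.5768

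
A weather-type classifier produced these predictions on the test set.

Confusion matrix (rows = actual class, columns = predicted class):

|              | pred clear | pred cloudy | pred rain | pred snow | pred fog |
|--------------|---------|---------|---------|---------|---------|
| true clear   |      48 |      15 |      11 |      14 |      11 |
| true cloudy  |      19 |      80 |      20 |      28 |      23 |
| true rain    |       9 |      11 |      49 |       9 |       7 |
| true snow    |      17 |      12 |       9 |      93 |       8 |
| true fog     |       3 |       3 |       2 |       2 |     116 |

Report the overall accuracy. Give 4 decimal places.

Accuracy = trace / total = (48+80+49+93+116=386) / 619 = 386/619 = 0.6236

0.6236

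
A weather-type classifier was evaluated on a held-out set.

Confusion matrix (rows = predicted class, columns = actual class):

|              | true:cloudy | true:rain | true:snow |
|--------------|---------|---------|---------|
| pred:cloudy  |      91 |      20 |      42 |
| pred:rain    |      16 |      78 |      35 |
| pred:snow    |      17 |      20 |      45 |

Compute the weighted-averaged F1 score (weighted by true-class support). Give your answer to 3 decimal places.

0.576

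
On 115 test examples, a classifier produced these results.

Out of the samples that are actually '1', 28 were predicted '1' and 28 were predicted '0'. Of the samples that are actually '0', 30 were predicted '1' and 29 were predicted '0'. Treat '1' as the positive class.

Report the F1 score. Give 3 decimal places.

0.491

Precision = TP/(TP+FP) = 28/58 = 0.4828
Recall = TP/(TP+FN) = 28/56 = 0.5000
F1 = 2·TP/(2·TP+FP+FN) = 56/114 = 0.491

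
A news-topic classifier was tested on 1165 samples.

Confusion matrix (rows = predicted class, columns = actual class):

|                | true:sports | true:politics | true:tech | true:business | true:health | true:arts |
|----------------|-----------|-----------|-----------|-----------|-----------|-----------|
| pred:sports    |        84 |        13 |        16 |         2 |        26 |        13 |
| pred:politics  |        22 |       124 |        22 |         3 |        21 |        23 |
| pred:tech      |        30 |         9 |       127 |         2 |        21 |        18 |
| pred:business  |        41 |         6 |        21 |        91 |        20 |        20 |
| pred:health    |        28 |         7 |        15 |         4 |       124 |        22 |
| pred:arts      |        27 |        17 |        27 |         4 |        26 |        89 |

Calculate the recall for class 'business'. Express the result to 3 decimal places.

Take TP from the diagonal, FP from the rest of the 'business' prediction marginal, FN from the rest of the 'business' actual marginal.
recall = TP/(TP+FN).
business: TP=91, FN=2+3+2+4+4=15 → 91/106 = 0.8585

0.858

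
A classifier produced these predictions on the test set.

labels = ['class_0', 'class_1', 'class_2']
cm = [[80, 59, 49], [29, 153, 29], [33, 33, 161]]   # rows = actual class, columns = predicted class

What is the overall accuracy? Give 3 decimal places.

0.629

Accuracy = trace / total = (80+153+161=394) / 626 = 394/626 = 0.629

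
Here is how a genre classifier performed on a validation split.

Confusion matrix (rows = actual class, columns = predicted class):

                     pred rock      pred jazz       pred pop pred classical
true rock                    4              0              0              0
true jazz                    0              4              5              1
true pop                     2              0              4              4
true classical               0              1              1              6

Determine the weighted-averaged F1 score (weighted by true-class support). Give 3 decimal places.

Per-class F1 score (2·TP/(2·TP+FP+FN)):
  rock: TP=4, FP=0+2+0=2, FN=0+0+0=0 → 8/10 = 0.8000
  jazz: TP=4, FP=0+0+1=1, FN=0+5+1=6 → 8/15 = 0.5333
  pop: TP=4, FP=0+5+1=6, FN=2+0+4=6 → 8/20 = 0.4000
  classical: TP=6, FP=0+1+4=5, FN=0+1+1=2 → 12/19 = 0.6316
Weighted-F1 score = Σ (supportᵢ/N)·F1 scoreᵢ with N=32: (4/32)·0.8000 + (10/32)·0.5333 + (10/32)·0.4000 + (8/32)·0.6316 = 0.550

0.550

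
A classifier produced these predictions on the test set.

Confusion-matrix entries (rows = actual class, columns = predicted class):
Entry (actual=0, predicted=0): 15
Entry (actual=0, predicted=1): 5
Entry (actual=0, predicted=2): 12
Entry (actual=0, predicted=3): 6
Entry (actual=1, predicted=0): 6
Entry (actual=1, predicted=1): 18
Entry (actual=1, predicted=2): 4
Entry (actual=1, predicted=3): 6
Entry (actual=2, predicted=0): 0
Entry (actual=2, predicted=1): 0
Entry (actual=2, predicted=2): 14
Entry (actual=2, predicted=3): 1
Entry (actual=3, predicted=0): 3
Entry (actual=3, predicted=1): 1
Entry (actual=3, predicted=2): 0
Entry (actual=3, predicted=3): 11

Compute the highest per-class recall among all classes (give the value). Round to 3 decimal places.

Per-class recall (TP/(TP+FN)):
  0: TP=15, FN=5+12+6=23 → 15/38 = 0.3947
  1: TP=18, FN=6+4+6=16 → 18/34 = 0.5294
  2: TP=14, FN=0+0+1=1 → 14/15 = 0.9333
  3: TP=11, FN=3+1+0=4 → 11/15 = 0.7333
Highest is class '2' with recall = 0.933.

0.933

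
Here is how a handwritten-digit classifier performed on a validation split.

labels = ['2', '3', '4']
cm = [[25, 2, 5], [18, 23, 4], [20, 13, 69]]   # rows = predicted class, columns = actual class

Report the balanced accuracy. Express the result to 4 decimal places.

0.6289

Balanced accuracy = mean of per-class recall.
  2: recall = 25/63 = 0.39683
  3: recall = 23/38 = 0.60526
  4: recall = 69/78 = 0.88462
Mean = (0.39683 + 0.60526 + 0.88462) / 3 = 0.6289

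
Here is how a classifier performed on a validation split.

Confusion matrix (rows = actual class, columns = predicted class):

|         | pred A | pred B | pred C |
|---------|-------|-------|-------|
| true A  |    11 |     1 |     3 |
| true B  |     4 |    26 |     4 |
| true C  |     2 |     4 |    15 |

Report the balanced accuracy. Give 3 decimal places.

0.737

Balanced accuracy = mean of per-class recall.
  A: recall = 11/15 = 0.7333
  B: recall = 26/34 = 0.7647
  C: recall = 15/21 = 0.7143
Mean = (0.7333 + 0.7647 + 0.7143) / 3 = 0.737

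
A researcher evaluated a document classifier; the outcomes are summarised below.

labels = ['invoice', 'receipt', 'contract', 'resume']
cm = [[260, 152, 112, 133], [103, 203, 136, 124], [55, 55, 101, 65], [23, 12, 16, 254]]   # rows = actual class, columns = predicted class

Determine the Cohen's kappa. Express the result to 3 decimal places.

0.274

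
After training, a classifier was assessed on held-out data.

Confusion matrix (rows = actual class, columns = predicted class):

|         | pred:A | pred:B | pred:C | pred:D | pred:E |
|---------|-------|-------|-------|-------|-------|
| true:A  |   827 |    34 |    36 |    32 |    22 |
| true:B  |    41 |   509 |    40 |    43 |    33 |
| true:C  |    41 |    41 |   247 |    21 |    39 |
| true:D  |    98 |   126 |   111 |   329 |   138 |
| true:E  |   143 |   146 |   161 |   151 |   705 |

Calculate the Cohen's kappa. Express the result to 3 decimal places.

Observed agreement pₒ = trace/N = 2617/4114 = 0.6361
Expected agreement pₑ = Σ (rowᵢ·colᵢ)/N² = (951·1150 + 666·856 + 389·595 + 802·576 + 1306·937)/4114² = 0.2116
κ = (pₒ − pₑ)/(1 − pₑ) = (0.6361 − 0.2116)/(1 − 0.2116) = 0.538

0.538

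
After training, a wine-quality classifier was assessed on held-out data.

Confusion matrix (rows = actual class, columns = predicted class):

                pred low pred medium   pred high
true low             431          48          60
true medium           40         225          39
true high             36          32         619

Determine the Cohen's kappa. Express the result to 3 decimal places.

0.737

Observed agreement pₒ = trace/N = 1275/1530 = 0.8333
Expected agreement pₑ = Σ (rowᵢ·colᵢ)/N² = (539·507 + 304·305 + 687·718)/1530² = 0.3671
κ = (pₒ − pₑ)/(1 − pₑ) = (0.8333 − 0.3671)/(1 − 0.3671) = 0.737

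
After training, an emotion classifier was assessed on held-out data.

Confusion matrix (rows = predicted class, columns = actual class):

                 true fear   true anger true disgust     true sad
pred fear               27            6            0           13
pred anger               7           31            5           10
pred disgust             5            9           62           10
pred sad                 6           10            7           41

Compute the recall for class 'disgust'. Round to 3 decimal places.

Treat 'disgust' as positive and all other classes as negative.
recall = TP/(TP+FN).
disgust: TP=62, FN=0+5+7=12 → 62/74 = 0.8378

0.838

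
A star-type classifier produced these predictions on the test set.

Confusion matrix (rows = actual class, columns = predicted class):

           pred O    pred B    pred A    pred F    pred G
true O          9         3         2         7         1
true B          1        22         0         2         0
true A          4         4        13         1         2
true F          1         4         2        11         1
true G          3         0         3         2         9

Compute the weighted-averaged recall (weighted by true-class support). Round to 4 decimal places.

0.5981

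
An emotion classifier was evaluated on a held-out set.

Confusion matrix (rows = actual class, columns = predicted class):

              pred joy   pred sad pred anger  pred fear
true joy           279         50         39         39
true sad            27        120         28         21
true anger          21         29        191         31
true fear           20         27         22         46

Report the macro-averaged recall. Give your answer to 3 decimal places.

0.600

Per-class recall (TP/(TP+FN)):
  joy: TP=279, FN=50+39+39=128 → 279/407 = 0.6855
  sad: TP=120, FN=27+28+21=76 → 120/196 = 0.6122
  anger: TP=191, FN=21+29+31=81 → 191/272 = 0.7022
  fear: TP=46, FN=20+27+22=69 → 46/115 = 0.4000
Macro-recall = mean = (0.6855 + 0.6122 + 0.7022 + 0.4000) / 4 = 0.600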